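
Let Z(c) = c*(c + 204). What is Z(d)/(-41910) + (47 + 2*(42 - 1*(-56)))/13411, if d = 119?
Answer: -505294477/562055010 ≈ -0.89901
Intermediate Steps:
Z(c) = c*(204 + c)
Z(d)/(-41910) + (47 + 2*(42 - 1*(-56)))/13411 = (119*(204 + 119))/(-41910) + (47 + 2*(42 - 1*(-56)))/13411 = (119*323)*(-1/41910) + (47 + 2*(42 + 56))*(1/13411) = 38437*(-1/41910) + (47 + 2*98)*(1/13411) = -38437/41910 + (47 + 196)*(1/13411) = -38437/41910 + 243*(1/13411) = -38437/41910 + 243/13411 = -505294477/562055010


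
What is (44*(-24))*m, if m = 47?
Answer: -49632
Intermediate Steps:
(44*(-24))*m = (44*(-24))*47 = -1056*47 = -49632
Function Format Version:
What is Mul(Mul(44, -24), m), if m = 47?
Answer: -49632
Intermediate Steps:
Mul(Mul(44, -24), m) = Mul(Mul(44, -24), 47) = Mul(-1056, 47) = -49632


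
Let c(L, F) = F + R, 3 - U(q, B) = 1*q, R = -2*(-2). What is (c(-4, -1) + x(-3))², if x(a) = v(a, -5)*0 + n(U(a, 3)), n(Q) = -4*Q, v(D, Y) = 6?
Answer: 441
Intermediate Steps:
R = 4
U(q, B) = 3 - q
x(a) = -12 + 4*a (x(a) = 6*0 - 4*(3 - a) = 0 + (-12 + 4*a) = -12 + 4*a)
c(L, F) = 4 + F (c(L, F) = F + 4 = 4 + F)
(c(-4, -1) + x(-3))² = ((4 - 1) + (-12 + 4*(-3)))² = (3 + (-12 - 12))² = (3 - 24)² = (-21)² = 441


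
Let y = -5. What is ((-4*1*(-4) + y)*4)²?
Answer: 1936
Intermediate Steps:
((-4*1*(-4) + y)*4)² = ((-4*1*(-4) - 5)*4)² = ((-4*(-4) - 5)*4)² = ((16 - 5)*4)² = (11*4)² = 44² = 1936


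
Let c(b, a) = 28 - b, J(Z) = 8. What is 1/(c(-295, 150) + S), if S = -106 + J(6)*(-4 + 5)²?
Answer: 1/225 ≈ 0.0044444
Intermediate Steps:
S = -98 (S = -106 + 8*(-4 + 5)² = -106 + 8*1² = -106 + 8*1 = -106 + 8 = -98)
1/(c(-295, 150) + S) = 1/((28 - 1*(-295)) - 98) = 1/((28 + 295) - 98) = 1/(323 - 98) = 1/225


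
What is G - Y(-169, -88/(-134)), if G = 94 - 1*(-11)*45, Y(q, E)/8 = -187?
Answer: 2085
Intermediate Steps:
Y(q, E) = -1496 (Y(q, E) = 8*(-187) = -1496)
G = 589 (G = 94 + 11*45 = 94 + 495 = 589)
G - Y(-169, -88/(-134)) = 589 - 1*(-1496) = 589 + 1496 = 2085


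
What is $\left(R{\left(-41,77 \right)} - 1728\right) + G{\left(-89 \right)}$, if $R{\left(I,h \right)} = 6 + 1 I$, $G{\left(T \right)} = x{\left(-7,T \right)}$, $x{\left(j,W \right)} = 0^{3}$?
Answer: $-1763$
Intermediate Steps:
$x{\left(j,W \right)} = 0$
$G{\left(T \right)} = 0$
$R{\left(I,h \right)} = 6 + I$
$\left(R{\left(-41,77 \right)} - 1728\right) + G{\left(-89 \right)} = \left(\left(6 - 41\right) - 1728\right) + 0 = \left(-35 - 1728\right) + 0 = -1763 + 0 = -1763$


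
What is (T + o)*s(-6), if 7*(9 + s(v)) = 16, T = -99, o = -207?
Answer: 14382/7 ≈ 2054.6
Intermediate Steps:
s(v) = -47/7 (s(v) = -9 + (⅐)*16 = -9 + 16/7 = -47/7)
(T + o)*s(-6) = (-99 - 207)*(-47/7) = -306*(-47/7) = 14382/7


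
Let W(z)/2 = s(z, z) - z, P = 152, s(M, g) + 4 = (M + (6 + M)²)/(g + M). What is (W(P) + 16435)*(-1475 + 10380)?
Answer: 5511776465/38 ≈ 1.4505e+8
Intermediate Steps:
s(M, g) = -4 + (M + (6 + M)²)/(M + g) (s(M, g) = -4 + (M + (6 + M)²)/(g + M) = -4 + (M + (6 + M)²)/(M + g))
W(z) = -2*z + ((6 + z)² - 7*z)/z (W(z) = 2*(((6 + z)² - 4*z - 3*z)/(z + z) - z) = 2*(((6 + z)² - 7*z)/((2*z)) - z) = 2*((1/(2*z))*((6 + z)² - 7*z) - z) = 2*(((6 + z)² - 7*z)/(2*z) - z) = 2*(-z + ((6 + z)² - 7*z)/(2*z)) = -2*z + ((6 + z)² - 7*z)/z)
(W(P) + 16435)*(-1475 + 10380) = ((5 - 1*152 + 36/152) + 16435)*(-1475 + 10380) = ((5 - 152 + 36*(1/152)) + 16435)*8905 = ((5 - 152 + 9/38) + 16435)*8905 = (-5577/38 + 16435)*8905 = (618953/38)*8905 = 5511776465/38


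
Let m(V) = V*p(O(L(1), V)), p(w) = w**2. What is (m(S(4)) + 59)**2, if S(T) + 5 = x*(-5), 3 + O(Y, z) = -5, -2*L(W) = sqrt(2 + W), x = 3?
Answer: 1490841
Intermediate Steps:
L(W) = -sqrt(2 + W)/2
O(Y, z) = -8 (O(Y, z) = -3 - 5 = -8)
S(T) = -20 (S(T) = -5 + 3*(-5) = -5 - 15 = -20)
m(V) = 64*V (m(V) = V*(-8)**2 = V*64 = 64*V)
(m(S(4)) + 59)**2 = (64*(-20) + 59)**2 = (-1280 + 59)**2 = (-1221)**2 = 1490841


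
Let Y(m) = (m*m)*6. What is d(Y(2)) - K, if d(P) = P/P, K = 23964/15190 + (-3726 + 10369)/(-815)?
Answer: 9375636/1237985 ≈ 7.5733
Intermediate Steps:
Y(m) = 6*m**2 (Y(m) = m**2*6 = 6*m**2)
K = -8137651/1237985 (K = 23964*(1/15190) + 6643*(-1/815) = 11982/7595 - 6643/815 = -8137651/1237985 ≈ -6.5733)
d(P) = 1
d(Y(2)) - K = 1 - 1*(-8137651/1237985) = 1 + 8137651/1237985 = 9375636/1237985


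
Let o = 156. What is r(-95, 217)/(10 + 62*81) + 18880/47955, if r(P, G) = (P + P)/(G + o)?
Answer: 3542744023/9000846588 ≈ 0.39360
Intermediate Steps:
r(P, G) = 2*P/(156 + G) (r(P, G) = (P + P)/(G + 156) = (2*P)/(156 + G) = 2*P/(156 + G))
r(-95, 217)/(10 + 62*81) + 18880/47955 = (2*(-95)/(156 + 217))/(10 + 62*81) + 18880/47955 = (2*(-95)/373)/(10 + 5022) + 18880*(1/47955) = (2*(-95)*(1/373))/5032 + 3776/9591 = -190/373*1/5032 + 3776/9591 = -95/938468 + 3776/9591 = 3542744023/9000846588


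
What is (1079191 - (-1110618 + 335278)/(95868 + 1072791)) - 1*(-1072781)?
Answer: 2514922220888/1168659 ≈ 2.1520e+6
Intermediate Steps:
(1079191 - (-1110618 + 335278)/(95868 + 1072791)) - 1*(-1072781) = (1079191 - (-775340)/1168659) + 1072781 = (1079191 - 1*(-775340/1168659)) + 1072781 = (1079191 + 775340/1168659) + 1072781 = 1261207050209/1168659 + 1072781 = 2514922220888/1168659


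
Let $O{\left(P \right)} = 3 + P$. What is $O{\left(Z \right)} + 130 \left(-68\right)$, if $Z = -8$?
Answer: $-8845$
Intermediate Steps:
$O{\left(Z \right)} + 130 \left(-68\right) = \left(3 - 8\right) + 130 \left(-68\right) = -5 - 8840 = -8845$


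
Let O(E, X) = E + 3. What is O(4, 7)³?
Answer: 343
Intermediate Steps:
O(E, X) = 3 + E
O(4, 7)³ = (3 + 4)³ = 7³ = 343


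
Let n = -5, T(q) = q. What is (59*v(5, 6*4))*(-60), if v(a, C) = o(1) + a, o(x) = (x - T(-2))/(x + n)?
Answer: -15045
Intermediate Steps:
o(x) = (2 + x)/(-5 + x) (o(x) = (x - 1*(-2))/(x - 5) = (x + 2)/(-5 + x) = (2 + x)/(-5 + x))
v(a, C) = -3/4 + a (v(a, C) = (2 + 1)/(-5 + 1) + a = 3/(-4) + a = -1/4*3 + a = -3/4 + a)
(59*v(5, 6*4))*(-60) = (59*(-3/4 + 5))*(-60) = (59*(17/4))*(-60) = (1003/4)*(-60) = -15045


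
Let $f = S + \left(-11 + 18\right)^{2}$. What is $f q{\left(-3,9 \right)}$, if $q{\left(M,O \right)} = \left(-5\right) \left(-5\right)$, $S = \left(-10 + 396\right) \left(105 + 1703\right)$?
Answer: $17448425$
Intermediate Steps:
$S = 697888$ ($S = 386 \cdot 1808 = 697888$)
$q{\left(M,O \right)} = 25$
$f = 697937$ ($f = 697888 + \left(-11 + 18\right)^{2} = 697888 + 7^{2} = 697888 + 49 = 697937$)
$f q{\left(-3,9 \right)} = 697937 \cdot 25 = 17448425$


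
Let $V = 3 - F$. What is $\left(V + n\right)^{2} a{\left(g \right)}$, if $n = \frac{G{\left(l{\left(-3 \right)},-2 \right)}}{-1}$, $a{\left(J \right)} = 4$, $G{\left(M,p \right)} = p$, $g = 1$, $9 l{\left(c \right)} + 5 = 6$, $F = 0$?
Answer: $100$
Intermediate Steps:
$l{\left(c \right)} = \frac{1}{9}$ ($l{\left(c \right)} = - \frac{5}{9} + \frac{1}{9} \cdot 6 = - \frac{5}{9} + \frac{2}{3} = \frac{1}{9}$)
$n = 2$ ($n = - \frac{2}{-1} = \left(-2\right) \left(-1\right) = 2$)
$V = 3$ ($V = 3 - 0 = 3 + 0 = 3$)
$\left(V + n\right)^{2} a{\left(g \right)} = \left(3 + 2\right)^{2} \cdot 4 = 5^{2} \cdot 4 = 25 \cdot 4 = 100$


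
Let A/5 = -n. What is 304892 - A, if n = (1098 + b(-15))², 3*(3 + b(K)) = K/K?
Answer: 56733008/9 ≈ 6.3037e+6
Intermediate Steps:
b(K) = -8/3 (b(K) = -3 + (K/K)/3 = -3 + (⅓)*1 = -3 + ⅓ = -8/3)
n = 10797796/9 (n = (1098 - 8/3)² = (3286/3)² = 10797796/9 ≈ 1.1998e+6)
A = -53988980/9 (A = 5*(-1*10797796/9) = 5*(-10797796/9) = -53988980/9 ≈ -5.9988e+6)
304892 - A = 304892 - 1*(-53988980/9) = 304892 + 53988980/9 = 56733008/9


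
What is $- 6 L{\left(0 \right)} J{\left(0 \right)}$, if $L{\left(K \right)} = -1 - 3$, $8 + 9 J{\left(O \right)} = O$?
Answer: $- \frac{64}{3} \approx -21.333$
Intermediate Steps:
$J{\left(O \right)} = - \frac{8}{9} + \frac{O}{9}$
$L{\left(K \right)} = -4$
$- 6 L{\left(0 \right)} J{\left(0 \right)} = \left(-6\right) \left(-4\right) \left(- \frac{8}{9} + \frac{1}{9} \cdot 0\right) = 24 \left(- \frac{8}{9} + 0\right) = 24 \left(- \frac{8}{9}\right) = - \frac{64}{3}$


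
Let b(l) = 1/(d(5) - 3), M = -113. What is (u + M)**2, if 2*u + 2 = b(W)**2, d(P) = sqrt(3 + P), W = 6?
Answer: 44809/4 - 1266*sqrt(2) ≈ 9411.9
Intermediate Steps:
b(l) = 1/(-3 + 2*sqrt(2)) (b(l) = 1/(sqrt(3 + 5) - 3) = 1/(sqrt(8) - 3) = 1/(2*sqrt(2) - 3) = 1/(-3 + 2*sqrt(2)))
u = -1 + (-3 - 2*sqrt(2))**2/2 ≈ 15.985
(u + M)**2 = ((15/2 + 6*sqrt(2)) - 113)**2 = (-211/2 + 6*sqrt(2))**2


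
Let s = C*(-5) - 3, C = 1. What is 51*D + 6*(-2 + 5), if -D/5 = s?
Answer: 2058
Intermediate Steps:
s = -8 (s = 1*(-5) - 3 = -5 - 3 = -8)
D = 40 (D = -5*(-8) = 40)
51*D + 6*(-2 + 5) = 51*40 + 6*(-2 + 5) = 2040 + 6*3 = 2040 + 18 = 2058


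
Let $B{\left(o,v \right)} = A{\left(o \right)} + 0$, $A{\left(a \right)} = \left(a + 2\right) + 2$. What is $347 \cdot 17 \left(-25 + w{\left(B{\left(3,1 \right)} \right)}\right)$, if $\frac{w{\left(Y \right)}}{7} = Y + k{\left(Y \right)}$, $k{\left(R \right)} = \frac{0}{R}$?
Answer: $141576$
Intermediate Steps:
$A{\left(a \right)} = 4 + a$ ($A{\left(a \right)} = \left(2 + a\right) + 2 = 4 + a$)
$k{\left(R \right)} = 0$
$B{\left(o,v \right)} = 4 + o$ ($B{\left(o,v \right)} = \left(4 + o\right) + 0 = 4 + o$)
$w{\left(Y \right)} = 7 Y$ ($w{\left(Y \right)} = 7 \left(Y + 0\right) = 7 Y$)
$347 \cdot 17 \left(-25 + w{\left(B{\left(3,1 \right)} \right)}\right) = 347 \cdot 17 \left(-25 + 7 \left(4 + 3\right)\right) = 347 \cdot 17 \left(-25 + 7 \cdot 7\right) = 347 \cdot 17 \left(-25 + 49\right) = 347 \cdot 17 \cdot 24 = 347 \cdot 408 = 141576$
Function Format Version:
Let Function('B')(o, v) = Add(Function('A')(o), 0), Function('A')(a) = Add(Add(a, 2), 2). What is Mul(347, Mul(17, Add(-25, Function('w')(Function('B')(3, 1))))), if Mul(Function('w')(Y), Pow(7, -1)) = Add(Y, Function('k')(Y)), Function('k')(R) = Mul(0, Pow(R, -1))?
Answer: 141576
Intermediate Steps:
Function('A')(a) = Add(4, a) (Function('A')(a) = Add(Add(2, a), 2) = Add(4, a))
Function('k')(R) = 0
Function('B')(o, v) = Add(4, o) (Function('B')(o, v) = Add(Add(4, o), 0) = Add(4, o))
Function('w')(Y) = Mul(7, Y) (Function('w')(Y) = Mul(7, Add(Y, 0)) = Mul(7, Y))
Mul(347, Mul(17, Add(-25, Function('w')(Function('B')(3, 1))))) = Mul(347, Mul(17, Add(-25, Mul(7, Add(4, 3))))) = Mul(347, Mul(17, Add(-25, Mul(7, 7)))) = Mul(347, Mul(17, Add(-25, 49))) = Mul(347, Mul(17, 24)) = Mul(347, 408) = 141576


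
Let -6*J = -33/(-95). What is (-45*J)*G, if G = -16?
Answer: -792/19 ≈ -41.684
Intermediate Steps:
J = -11/190 (J = -(-11)/(2*(-95)) = -(-11)*(-1)/(2*95) = -⅙*33/95 = -11/190 ≈ -0.057895)
(-45*J)*G = -45*(-11/190)*(-16) = (99/38)*(-16) = -792/19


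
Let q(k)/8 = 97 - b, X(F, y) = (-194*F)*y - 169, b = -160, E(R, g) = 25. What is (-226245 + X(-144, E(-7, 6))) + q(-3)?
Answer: 474042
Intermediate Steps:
X(F, y) = -169 - 194*F*y (X(F, y) = -194*F*y - 169 = -169 - 194*F*y)
q(k) = 2056 (q(k) = 8*(97 - 1*(-160)) = 8*(97 + 160) = 8*257 = 2056)
(-226245 + X(-144, E(-7, 6))) + q(-3) = (-226245 + (-169 - 194*(-144)*25)) + 2056 = (-226245 + (-169 + 698400)) + 2056 = (-226245 + 698231) + 2056 = 471986 + 2056 = 474042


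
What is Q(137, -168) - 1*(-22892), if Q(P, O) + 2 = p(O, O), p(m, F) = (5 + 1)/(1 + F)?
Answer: 3822624/167 ≈ 22890.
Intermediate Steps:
p(m, F) = 6/(1 + F)
Q(P, O) = -2 + 6/(1 + O)
Q(137, -168) - 1*(-22892) = 2*(2 - 1*(-168))/(1 - 168) - 1*(-22892) = 2*(2 + 168)/(-167) + 22892 = 2*(-1/167)*170 + 22892 = -340/167 + 22892 = 3822624/167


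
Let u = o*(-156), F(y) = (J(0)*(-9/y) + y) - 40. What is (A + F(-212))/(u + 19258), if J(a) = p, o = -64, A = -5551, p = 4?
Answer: -153775/774913 ≈ -0.19844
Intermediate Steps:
J(a) = 4
F(y) = -40 + y - 36/y (F(y) = (4*(-9/y) + y) - 40 = (-36/y + y) - 40 = (y - 36/y) - 40 = -40 + y - 36/y)
u = 9984 (u = -64*(-156) = 9984)
(A + F(-212))/(u + 19258) = (-5551 + (-40 - 212 - 36/(-212)))/(9984 + 19258) = (-5551 + (-40 - 212 - 36*(-1/212)))/29242 = (-5551 + (-40 - 212 + 9/53))*(1/29242) = (-5551 - 13347/53)*(1/29242) = -307550/53*1/29242 = -153775/774913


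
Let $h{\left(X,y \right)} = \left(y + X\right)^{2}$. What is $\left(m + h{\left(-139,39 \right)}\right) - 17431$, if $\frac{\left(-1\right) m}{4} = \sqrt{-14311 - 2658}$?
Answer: $-7431 - 4 i \sqrt{16969} \approx -7431.0 - 521.06 i$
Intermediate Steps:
$h{\left(X,y \right)} = \left(X + y\right)^{2}$
$m = - 4 i \sqrt{16969}$ ($m = - 4 \sqrt{-14311 - 2658} = - 4 \sqrt{-16969} = - 4 i \sqrt{16969} \approx - 521.06 i$)
$\left(m + h{\left(-139,39 \right)}\right) - 17431 = \left(- 4 i \sqrt{16969} + \left(-139 + 39\right)^{2}\right) - 17431 = \left(- 4 i \sqrt{16969} + \left(-100\right)^{2}\right) - 17431 = \left(- 4 i \sqrt{16969} + 10000\right) - 17431 = \left(10000 - 4 i \sqrt{16969}\right) - 17431 = -7431 - 4 i \sqrt{16969}$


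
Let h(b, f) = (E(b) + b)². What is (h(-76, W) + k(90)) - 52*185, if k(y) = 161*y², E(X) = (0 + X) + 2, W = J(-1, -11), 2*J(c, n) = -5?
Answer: 1316980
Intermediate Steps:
J(c, n) = -5/2 (J(c, n) = (½)*(-5) = -5/2)
W = -5/2 ≈ -2.5000
E(X) = 2 + X (E(X) = X + 2 = 2 + X)
h(b, f) = (2 + 2*b)² (h(b, f) = ((2 + b) + b)² = (2 + 2*b)²)
(h(-76, W) + k(90)) - 52*185 = (4*(1 - 76)² + 161*90²) - 52*185 = (4*(-75)² + 161*8100) - 9620 = (4*5625 + 1304100) - 9620 = (22500 + 1304100) - 9620 = 1326600 - 9620 = 1316980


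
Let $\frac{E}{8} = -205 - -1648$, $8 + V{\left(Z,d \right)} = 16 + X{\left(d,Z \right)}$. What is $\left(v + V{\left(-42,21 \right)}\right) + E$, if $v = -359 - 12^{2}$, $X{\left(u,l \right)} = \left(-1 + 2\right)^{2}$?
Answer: $11050$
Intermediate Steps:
$X{\left(u,l \right)} = 1$ ($X{\left(u,l \right)} = 1^{2} = 1$)
$V{\left(Z,d \right)} = 9$ ($V{\left(Z,d \right)} = -8 + \left(16 + 1\right) = -8 + 17 = 9$)
$E = 11544$ ($E = 8 \left(-205 - -1648\right) = 8 \left(-205 + 1648\right) = 8 \cdot 1443 = 11544$)
$v = -503$ ($v = -359 - 144 = -503$)
$\left(v + V{\left(-42,21 \right)}\right) + E = \left(-503 + 9\right) + 11544 = -494 + 11544 = 11050$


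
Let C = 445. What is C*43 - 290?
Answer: 18845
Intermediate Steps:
C*43 - 290 = 445*43 - 290 = 19135 - 290 = 18845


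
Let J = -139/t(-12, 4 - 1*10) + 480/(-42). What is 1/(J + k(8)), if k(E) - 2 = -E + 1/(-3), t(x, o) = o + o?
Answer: -28/173 ≈ -0.16185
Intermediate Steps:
t(x, o) = 2*o
k(E) = 5/3 - E (k(E) = 2 + (-E + 1/(-3)) = 2 + (-E - ⅓) = 2 + (-⅓ - E) = 5/3 - E)
J = 13/84 (J = -139*1/(2*(4 - 1*10)) + 480/(-42) = -139*1/(2*(4 - 10)) + 480*(-1/42) = -139/(2*(-6)) - 80/7 = -139/(-12) - 80/7 = -139*(-1/12) - 80/7 = 139/12 - 80/7 = 13/84 ≈ 0.15476)
1/(J + k(8)) = 1/(13/84 + (5/3 - 1*8)) = 1/(13/84 + (5/3 - 8)) = 1/(13/84 - 19/3) = 1/(-173/28) = -28/173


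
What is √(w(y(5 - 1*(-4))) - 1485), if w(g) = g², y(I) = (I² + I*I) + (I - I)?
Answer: 3*√2751 ≈ 157.35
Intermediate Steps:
y(I) = 2*I² (y(I) = (I² + I²) + 0 = 2*I² + 0 = 2*I²)
√(w(y(5 - 1*(-4))) - 1485) = √((2*(5 - 1*(-4))²)² - 1485) = √((2*(5 + 4)²)² - 1485) = √((2*9²)² - 1485) = √((2*81)² - 1485) = √(162² - 1485) = √(26244 - 1485) = √24759 = 3*√2751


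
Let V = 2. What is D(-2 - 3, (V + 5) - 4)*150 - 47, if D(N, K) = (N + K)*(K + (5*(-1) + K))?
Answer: -347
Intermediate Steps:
D(N, K) = (-5 + 2*K)*(K + N) (D(N, K) = (K + N)*(K + (-5 + K)) = (K + N)*(-5 + 2*K) = (-5 + 2*K)*(K + N))
D(-2 - 3, (V + 5) - 4)*150 - 47 = (-5*((2 + 5) - 4) - 5*(-2 - 3) + 2*((2 + 5) - 4)² + 2*((2 + 5) - 4)*(-2 - 3))*150 - 47 = (-5*(7 - 4) - 5*(-5) + 2*(7 - 4)² + 2*(7 - 4)*(-5))*150 - 47 = (-5*3 + 25 + 2*3² + 2*3*(-5))*150 - 47 = (-15 + 25 + 2*9 - 30)*150 - 47 = (-15 + 25 + 18 - 30)*150 - 47 = -2*150 - 47 = -300 - 47 = -347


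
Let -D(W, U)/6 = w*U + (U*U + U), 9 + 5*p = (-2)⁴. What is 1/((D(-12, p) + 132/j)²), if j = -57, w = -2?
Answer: 225625/7268416 ≈ 0.031042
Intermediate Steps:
p = 7/5 (p = -9/5 + (⅕)*(-2)⁴ = -9/5 + (⅕)*16 = -9/5 + 16/5 = 7/5 ≈ 1.4000)
D(W, U) = -6*U² + 6*U (D(W, U) = -6*(-2*U + (U*U + U)) = -6*(-2*U + (U² + U)) = -6*(-2*U + (U + U²)) = -6*(U² - U) = -6*U² + 6*U)
1/((D(-12, p) + 132/j)²) = 1/((6*(7/5)*(1 - 1*7/5) + 132/(-57))²) = 1/((6*(7/5)*(1 - 7/5) + 132*(-1/57))²) = 1/((6*(7/5)*(-⅖) - 44/19)²) = 1/((-84/25 - 44/19)²) = 1/((-2696/475)²) = 1/(7268416/225625) = 225625/7268416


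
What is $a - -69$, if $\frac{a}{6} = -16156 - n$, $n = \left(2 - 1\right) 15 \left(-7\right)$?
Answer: $-96237$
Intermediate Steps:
$n = -105$ ($n = \left(2 - 1\right) 15 \left(-7\right) = 1 \cdot 15 \left(-7\right) = 15 \left(-7\right) = -105$)
$a = -96306$ ($a = 6 \left(-16156 - -105\right) = 6 \left(-16156 + 105\right) = 6 \left(-16051\right) = -96306$)
$a - -69 = -96306 - -69 = -96306 + 69 = -96237$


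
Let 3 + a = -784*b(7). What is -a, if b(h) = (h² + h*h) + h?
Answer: 82323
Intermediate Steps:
b(h) = h + 2*h² (b(h) = (h² + h²) + h = 2*h² + h = h + 2*h²)
a = -82323 (a = -3 - 5488*(1 + 2*7) = -3 - 5488*(1 + 14) = -3 - 5488*15 = -3 - 784*105 = -3 - 82320 = -82323)
-a = -1*(-82323) = 82323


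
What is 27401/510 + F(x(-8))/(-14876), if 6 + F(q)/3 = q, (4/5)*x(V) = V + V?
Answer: 50957132/948345 ≈ 53.733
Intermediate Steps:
x(V) = 5*V/2 (x(V) = 5*(V + V)/4 = 5*(2*V)/4 = 5*V/2)
F(q) = -18 + 3*q
27401/510 + F(x(-8))/(-14876) = 27401/510 + (-18 + 3*((5/2)*(-8)))/(-14876) = 27401*(1/510) + (-18 + 3*(-20))*(-1/14876) = 27401/510 + (-18 - 60)*(-1/14876) = 27401/510 - 78*(-1/14876) = 27401/510 + 39/7438 = 50957132/948345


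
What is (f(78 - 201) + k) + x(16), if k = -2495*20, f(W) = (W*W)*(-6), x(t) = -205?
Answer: -140879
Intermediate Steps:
f(W) = -6*W² (f(W) = W²*(-6) = -6*W²)
k = -49900
(f(78 - 201) + k) + x(16) = (-6*(78 - 201)² - 49900) - 205 = (-6*(-123)² - 49900) - 205 = (-6*15129 - 49900) - 205 = (-90774 - 49900) - 205 = -140674 - 205 = -140879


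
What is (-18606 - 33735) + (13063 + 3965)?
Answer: -35313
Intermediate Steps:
(-18606 - 33735) + (13063 + 3965) = -52341 + 17028 = -35313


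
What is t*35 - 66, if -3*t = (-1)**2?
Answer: -233/3 ≈ -77.667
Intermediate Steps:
t = -1/3 (t = -1/3*(-1)**2 = -1/3*1 = -1/3 ≈ -0.33333)
t*35 - 66 = -1/3*35 - 66 = -35/3 - 66 = -233/3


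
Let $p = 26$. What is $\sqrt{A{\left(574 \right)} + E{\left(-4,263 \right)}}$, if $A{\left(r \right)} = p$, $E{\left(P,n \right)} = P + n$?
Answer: $\sqrt{285} \approx 16.882$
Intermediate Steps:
$A{\left(r \right)} = 26$
$\sqrt{A{\left(574 \right)} + E{\left(-4,263 \right)}} = \sqrt{26 + \left(-4 + 263\right)} = \sqrt{26 + 259} = \sqrt{285}$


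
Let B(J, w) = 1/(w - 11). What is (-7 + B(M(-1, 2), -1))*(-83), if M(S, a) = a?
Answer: 7055/12 ≈ 587.92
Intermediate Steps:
B(J, w) = 1/(-11 + w)
(-7 + B(M(-1, 2), -1))*(-83) = (-7 + 1/(-11 - 1))*(-83) = (-7 + 1/(-12))*(-83) = (-7 - 1/12)*(-83) = -85/12*(-83) = 7055/12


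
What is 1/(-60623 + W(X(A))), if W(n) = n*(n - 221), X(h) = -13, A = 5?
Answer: -1/57581 ≈ -1.7367e-5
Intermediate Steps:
W(n) = n*(-221 + n)
1/(-60623 + W(X(A))) = 1/(-60623 - 13*(-221 - 13)) = 1/(-60623 - 13*(-234)) = 1/(-60623 + 3042) = 1/(-57581) = -1/57581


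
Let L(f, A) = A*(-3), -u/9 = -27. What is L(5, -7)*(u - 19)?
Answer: 4704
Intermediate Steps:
u = 243 (u = -9*(-27) = 243)
L(f, A) = -3*A
L(5, -7)*(u - 19) = (-3*(-7))*(243 - 19) = 21*224 = 4704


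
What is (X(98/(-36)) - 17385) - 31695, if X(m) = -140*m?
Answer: -438290/9 ≈ -48699.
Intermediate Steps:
(X(98/(-36)) - 17385) - 31695 = (-13720/(-36) - 17385) - 31695 = (-13720*(-1)/36 - 17385) - 31695 = (-140*(-49/18) - 17385) - 31695 = (3430/9 - 17385) - 31695 = -153035/9 - 31695 = -438290/9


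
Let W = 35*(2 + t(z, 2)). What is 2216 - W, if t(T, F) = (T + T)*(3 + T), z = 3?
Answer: 886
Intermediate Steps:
t(T, F) = 2*T*(3 + T) (t(T, F) = (2*T)*(3 + T) = 2*T*(3 + T))
W = 1330 (W = 35*(2 + 2*3*(3 + 3)) = 35*(2 + 2*3*6) = 35*(2 + 36) = 35*38 = 1330)
2216 - W = 2216 - 1*1330 = 2216 - 1330 = 886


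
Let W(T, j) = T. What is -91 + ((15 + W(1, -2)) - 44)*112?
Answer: -3227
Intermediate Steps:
-91 + ((15 + W(1, -2)) - 44)*112 = -91 + ((15 + 1) - 44)*112 = -91 + (16 - 44)*112 = -91 - 28*112 = -91 - 3136 = -3227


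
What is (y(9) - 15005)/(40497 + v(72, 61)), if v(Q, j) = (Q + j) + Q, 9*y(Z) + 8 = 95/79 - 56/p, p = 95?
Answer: -506784082/1374608295 ≈ -0.36868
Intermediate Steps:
y(Z) = -55439/67545 (y(Z) = -8/9 + (95/79 - 56/95)/9 = -8/9 + (⅑)*(4601/7505) = -8/9 + 4601/67545 = -55439/67545)
v(Q, j) = j + 2*Q
(y(9) - 15005)/(40497 + v(72, 61)) = (-55439/67545 - 15005)/(40497 + (61 + 2*72)) = -1013568164/(67545*(40497 + (61 + 144))) = -1013568164/(67545*(40497 + 205)) = -1013568164/67545/40702 = -1013568164/67545*1/40702 = -506784082/1374608295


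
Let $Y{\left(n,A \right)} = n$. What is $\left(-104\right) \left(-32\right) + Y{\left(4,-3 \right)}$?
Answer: $3332$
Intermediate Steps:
$\left(-104\right) \left(-32\right) + Y{\left(4,-3 \right)} = \left(-104\right) \left(-32\right) + 4 = 3328 + 4 = 3332$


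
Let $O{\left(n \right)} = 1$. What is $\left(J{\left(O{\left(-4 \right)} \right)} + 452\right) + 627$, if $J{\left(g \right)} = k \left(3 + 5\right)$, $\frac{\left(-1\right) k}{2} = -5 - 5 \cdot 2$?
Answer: $1319$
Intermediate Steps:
$k = 30$ ($k = - 2 \left(-5 - 5 \cdot 2\right) = - 2 \left(-5 - 10\right) = \left(-2\right) \left(-15\right) = 30$)
$J{\left(g \right)} = 240$ ($J{\left(g \right)} = 30 \left(3 + 5\right) = 30 \cdot 8 = 240$)
$\left(J{\left(O{\left(-4 \right)} \right)} + 452\right) + 627 = \left(240 + 452\right) + 627 = 692 + 627 = 1319$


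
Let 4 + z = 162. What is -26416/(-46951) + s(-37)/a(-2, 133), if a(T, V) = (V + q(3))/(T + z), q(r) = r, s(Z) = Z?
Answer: -66852149/1596334 ≈ -41.879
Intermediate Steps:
z = 158 (z = -4 + 162 = 158)
a(T, V) = (3 + V)/(158 + T) (a(T, V) = (V + 3)/(T + 158) = (3 + V)/(158 + T))
-26416/(-46951) + s(-37)/a(-2, 133) = -26416/(-46951) - 37*(158 - 2)/(3 + 133) = -26416*(-1/46951) - 37/(136/156) = 26416/46951 - 37/((1/156)*136) = 26416/46951 - 37/34/39 = 26416/46951 - 37*39/34 = 26416/46951 - 1443/34 = -66852149/1596334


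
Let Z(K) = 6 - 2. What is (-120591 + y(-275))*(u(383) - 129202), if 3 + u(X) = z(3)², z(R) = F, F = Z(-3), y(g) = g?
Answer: 15614557674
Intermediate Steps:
Z(K) = 4
F = 4
z(R) = 4
u(X) = 13 (u(X) = -3 + 4² = -3 + 16 = 13)
(-120591 + y(-275))*(u(383) - 129202) = (-120591 - 275)*(13 - 129202) = -120866*(-129189) = 15614557674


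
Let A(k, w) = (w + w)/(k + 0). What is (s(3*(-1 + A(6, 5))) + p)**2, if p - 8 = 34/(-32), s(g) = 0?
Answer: 12321/256 ≈ 48.129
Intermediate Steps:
A(k, w) = 2*w/k (A(k, w) = (2*w)/k = 2*w/k)
p = 111/16 (p = 8 + 34/(-32) = 8 + 34*(-1/32) = 8 - 17/16 = 111/16 ≈ 6.9375)
(s(3*(-1 + A(6, 5))) + p)**2 = (0 + 111/16)**2 = (111/16)**2 = 12321/256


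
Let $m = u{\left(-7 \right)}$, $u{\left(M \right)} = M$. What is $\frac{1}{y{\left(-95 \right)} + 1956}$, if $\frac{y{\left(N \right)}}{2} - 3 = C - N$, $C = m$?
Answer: $\frac{1}{2138} \approx 0.00046773$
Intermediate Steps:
$m = -7$
$C = -7$
$y{\left(N \right)} = -8 - 2 N$ ($y{\left(N \right)} = 6 + 2 \left(-7 - N\right) = 6 - \left(14 + 2 N\right) = -8 - 2 N$)
$\frac{1}{y{\left(-95 \right)} + 1956} = \frac{1}{\left(-8 - -190\right) + 1956} = \frac{1}{\left(-8 + 190\right) + 1956} = \frac{1}{182 + 1956} = \frac{1}{2138}$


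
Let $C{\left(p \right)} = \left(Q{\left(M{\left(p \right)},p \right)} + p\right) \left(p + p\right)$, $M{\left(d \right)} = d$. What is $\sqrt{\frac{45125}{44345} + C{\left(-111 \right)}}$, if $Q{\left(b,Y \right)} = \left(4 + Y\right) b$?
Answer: $\frac{i \sqrt{4193096709503}}{1267} \approx 1616.2 i$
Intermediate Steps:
$Q{\left(b,Y \right)} = b \left(4 + Y\right)$
$C{\left(p \right)} = 2 p \left(p + p \left(4 + p\right)\right)$ ($C{\left(p \right)} = \left(p \left(4 + p\right) + p\right) \left(p + p\right) = \left(p + p \left(4 + p\right)\right) 2 p = 2 p \left(p + p \left(4 + p\right)\right)$)
$\sqrt{\frac{45125}{44345} + C{\left(-111 \right)}} = \sqrt{\frac{45125}{44345} + 2 \left(-111\right)^{2} \left(5 - 111\right)} = \sqrt{45125 \cdot \frac{1}{44345} + 2 \cdot 12321 \left(-106\right)} = \sqrt{\frac{9025}{8869} - 2612052} = \sqrt{- \frac{23166280163}{8869}} = \frac{i \sqrt{4193096709503}}{1267}$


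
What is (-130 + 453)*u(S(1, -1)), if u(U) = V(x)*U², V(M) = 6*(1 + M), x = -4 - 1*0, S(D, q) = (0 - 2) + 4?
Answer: -23256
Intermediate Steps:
S(D, q) = 2 (S(D, q) = -2 + 4 = 2)
x = -4 (x = -4 + 0 = -4)
V(M) = 6 + 6*M
u(U) = -18*U² (u(U) = (6 + 6*(-4))*U² = (6 - 24)*U² = -18*U²)
(-130 + 453)*u(S(1, -1)) = (-130 + 453)*(-18*2²) = 323*(-18*4) = 323*(-72) = -23256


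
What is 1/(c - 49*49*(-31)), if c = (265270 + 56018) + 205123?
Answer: 1/600842 ≈ 1.6643e-6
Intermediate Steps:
c = 526411 (c = 321288 + 205123 = 526411)
1/(c - 49*49*(-31)) = 1/(526411 - 49*49*(-31)) = 1/(526411 - 2401*(-31)) = 1/(526411 + 74431) = 1/600842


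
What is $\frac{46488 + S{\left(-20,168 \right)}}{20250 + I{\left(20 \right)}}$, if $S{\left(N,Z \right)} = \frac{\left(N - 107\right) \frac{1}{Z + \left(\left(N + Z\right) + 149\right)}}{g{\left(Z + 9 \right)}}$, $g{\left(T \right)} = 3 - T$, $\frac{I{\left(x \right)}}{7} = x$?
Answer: $\frac{3761344207}{1649754900} \approx 2.2799$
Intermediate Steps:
$I{\left(x \right)} = 7 x$
$S{\left(N,Z \right)} = \frac{-107 + N}{\left(-6 - Z\right) \left(149 + N + 2 Z\right)}$ ($S{\left(N,Z \right)} = \frac{\left(N - 107\right) \frac{1}{Z + \left(\left(N + Z\right) + 149\right)}}{3 - \left(Z + 9\right)} = \frac{\left(-107 + N\right) \frac{1}{Z + \left(149 + N + Z\right)}}{3 - \left(9 + Z\right)} = \frac{\left(-107 + N\right) \frac{1}{149 + N + 2 Z}}{3 - \left(9 + Z\right)} = \frac{\frac{1}{149 + N + 2 Z} \left(-107 + N\right)}{-6 - Z} = \frac{-107 + N}{\left(-6 - Z\right) \left(149 + N + 2 Z\right)}$)
$\frac{46488 + S{\left(-20,168 \right)}}{20250 + I{\left(20 \right)}} = \frac{46488 + \frac{107 - -20}{\left(6 + 168\right) \left(149 - 20 + 2 \cdot 168\right)}}{20250 + 7 \cdot 20} = \frac{46488 + \frac{107 + 20}{174 \left(149 - 20 + 336\right)}}{20250 + 140} = \frac{46488 + \frac{1}{174} \cdot \frac{1}{465} \cdot 127}{20390} = \left(46488 + \frac{1}{174} \cdot \frac{1}{465} \cdot 127\right) \frac{1}{20390} = \left(46488 + \frac{127}{80910}\right) \frac{1}{20390} = \frac{3761344207}{80910} \cdot \frac{1}{20390} = \frac{3761344207}{1649754900}$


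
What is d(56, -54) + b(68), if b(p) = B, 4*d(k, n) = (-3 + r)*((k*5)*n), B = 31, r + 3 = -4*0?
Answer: 22711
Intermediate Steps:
r = -3 (r = -3 - 4*0 = -3 + 0 = -3)
d(k, n) = -15*k*n/2 (d(k, n) = ((-3 - 3)*((k*5)*n))/4 = (-6*5*k*n)/4 = (-30*k*n)/4 = -15*k*n/2)
b(p) = 31
d(56, -54) + b(68) = -15/2*56*(-54) + 31 = 22680 + 31 = 22711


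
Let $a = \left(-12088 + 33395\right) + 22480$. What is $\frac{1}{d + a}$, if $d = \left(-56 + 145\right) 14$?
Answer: $\frac{1}{45033} \approx 2.2206 \cdot 10^{-5}$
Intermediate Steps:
$a = 43787$ ($a = 21307 + 22480 = 43787$)
$d = 1246$ ($d = 89 \cdot 14 = 1246$)
$\frac{1}{d + a} = \frac{1}{1246 + 43787} = \frac{1}{45033}$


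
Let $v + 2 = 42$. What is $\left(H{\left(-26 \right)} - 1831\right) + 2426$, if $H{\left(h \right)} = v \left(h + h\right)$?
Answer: $-1485$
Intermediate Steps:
$v = 40$ ($v = -2 + 42 = 40$)
$H{\left(h \right)} = 80 h$ ($H{\left(h \right)} = 40 \left(h + h\right) = 40 \cdot 2 h = 80 h$)
$\left(H{\left(-26 \right)} - 1831\right) + 2426 = \left(80 \left(-26\right) - 1831\right) + 2426 = \left(-2080 - 1831\right) + 2426 = -3911 + 2426 = -1485$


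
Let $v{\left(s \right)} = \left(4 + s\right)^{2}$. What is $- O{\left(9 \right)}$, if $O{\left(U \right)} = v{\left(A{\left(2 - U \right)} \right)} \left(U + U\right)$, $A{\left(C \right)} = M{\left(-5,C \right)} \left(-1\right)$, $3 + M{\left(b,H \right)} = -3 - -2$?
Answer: $-1152$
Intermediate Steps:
$M{\left(b,H \right)} = -4$ ($M{\left(b,H \right)} = -3 - 1 = -4$)
$A{\left(C \right)} = 4$ ($A{\left(C \right)} = \left(-4\right) \left(-1\right) = 4$)
$O{\left(U \right)} = 128 U$ ($O{\left(U \right)} = \left(4 + 4\right)^{2} \left(U + U\right) = 8^{2} \cdot 2 U = 64 \cdot 2 U = 128 U$)
$- O{\left(9 \right)} = - 128 \cdot 9 = \left(-1\right) 1152 = -1152$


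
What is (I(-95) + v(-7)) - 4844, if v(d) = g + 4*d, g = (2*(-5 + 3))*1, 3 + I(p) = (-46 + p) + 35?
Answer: -4985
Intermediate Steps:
I(p) = -14 + p (I(p) = -3 + ((-46 + p) + 35) = -3 + (-11 + p) = -14 + p)
g = -4 (g = (2*(-2))*1 = -4*1 = -4)
v(d) = -4 + 4*d
(I(-95) + v(-7)) - 4844 = ((-14 - 95) + (-4 + 4*(-7))) - 4844 = (-109 + (-4 - 28)) - 4844 = (-109 - 32) - 4844 = -141 - 4844 = -4985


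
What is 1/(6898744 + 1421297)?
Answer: 1/8320041 ≈ 1.2019e-7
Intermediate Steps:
1/(6898744 + 1421297) = 1/8320041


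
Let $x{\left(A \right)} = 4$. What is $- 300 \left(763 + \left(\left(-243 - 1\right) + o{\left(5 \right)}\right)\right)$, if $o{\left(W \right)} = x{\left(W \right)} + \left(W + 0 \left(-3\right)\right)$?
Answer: $-158400$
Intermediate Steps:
$o{\left(W \right)} = 4 + W$ ($o{\left(W \right)} = 4 + \left(W + 0 \left(-3\right)\right) = 4 + \left(W + 0\right) = 4 + W$)
$- 300 \left(763 + \left(\left(-243 - 1\right) + o{\left(5 \right)}\right)\right) = - 300 \left(763 + \left(\left(-243 - 1\right) + \left(4 + 5\right)\right)\right) = - 300 \left(763 + \left(\left(-243 - 1\right) + 9\right)\right) = - 300 \left(763 + \left(-244 + 9\right)\right) = - 300 \left(763 - 235\right) = \left(-300\right) 528 = -158400$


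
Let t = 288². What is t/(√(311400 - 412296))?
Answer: -3456*I*√6306/1051 ≈ -261.12*I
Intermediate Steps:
t = 82944
t/(√(311400 - 412296)) = 82944/(√(311400 - 412296)) = 82944/(√(-100896)) = 82944/((4*I*√6306)) = 82944*(-I*√6306/25224) = -3456*I*√6306/1051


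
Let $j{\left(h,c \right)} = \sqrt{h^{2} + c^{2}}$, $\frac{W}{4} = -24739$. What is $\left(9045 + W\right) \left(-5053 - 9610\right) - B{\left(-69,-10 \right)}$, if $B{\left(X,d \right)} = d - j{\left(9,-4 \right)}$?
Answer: $1318365003 + \sqrt{97} \approx 1.3184 \cdot 10^{9}$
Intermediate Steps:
$W = -98956$ ($W = 4 \left(-24739\right) = -98956$)
$j{\left(h,c \right)} = \sqrt{c^{2} + h^{2}}$
$B{\left(X,d \right)} = d - \sqrt{97}$ ($B{\left(X,d \right)} = d - \sqrt{\left(-4\right)^{2} + 9^{2}} = d - \sqrt{16 + 81} = d - \sqrt{97}$)
$\left(9045 + W\right) \left(-5053 - 9610\right) - B{\left(-69,-10 \right)} = \left(9045 - 98956\right) \left(-5053 - 9610\right) - \left(-10 - \sqrt{97}\right) = \left(-89911\right) \left(-14663\right) + \left(10 + \sqrt{97}\right) = 1318364993 + \left(10 + \sqrt{97}\right) = 1318365003 + \sqrt{97}$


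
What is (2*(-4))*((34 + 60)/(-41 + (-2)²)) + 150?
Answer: 6302/37 ≈ 170.32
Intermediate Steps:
(2*(-4))*((34 + 60)/(-41 + (-2)²)) + 150 = -752/(-41 + 4) + 150 = -752/(-37) + 150 = -752*(-1)/37 + 150 = -8*(-94/37) + 150 = 752/37 + 150 = 6302/37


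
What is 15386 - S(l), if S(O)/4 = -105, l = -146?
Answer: 15806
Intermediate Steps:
S(O) = -420 (S(O) = 4*(-105) = -420)
15386 - S(l) = 15386 - 1*(-420) = 15386 + 420 = 15806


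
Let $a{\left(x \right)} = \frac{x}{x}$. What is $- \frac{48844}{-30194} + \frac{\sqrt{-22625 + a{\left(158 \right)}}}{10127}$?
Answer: $\frac{24422}{15097} + \frac{4 i \sqrt{1414}}{10127} \approx 1.6177 + 0.014853 i$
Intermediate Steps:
$a{\left(x \right)} = 1$
$- \frac{48844}{-30194} + \frac{\sqrt{-22625 + a{\left(158 \right)}}}{10127} = - \frac{48844}{-30194} + \frac{\sqrt{-22625 + 1}}{10127} = \left(-48844\right) \left(- \frac{1}{30194}\right) + \sqrt{-22624} \cdot \frac{1}{10127} = \frac{24422}{15097} + 4 i \sqrt{1414} \cdot \frac{1}{10127} = \frac{24422}{15097} + \frac{4 i \sqrt{1414}}{10127}$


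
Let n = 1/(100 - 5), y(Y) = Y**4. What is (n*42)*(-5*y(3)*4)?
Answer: -13608/19 ≈ -716.21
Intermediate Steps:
n = 1/95 ≈ 0.010526
(n*42)*(-5*y(3)*4) = ((1/95)*42)*(-5*3**4*4) = 42*(-5*81*4)/95 = 42*(-405*4)/95 = (42/95)*(-1620) = -13608/19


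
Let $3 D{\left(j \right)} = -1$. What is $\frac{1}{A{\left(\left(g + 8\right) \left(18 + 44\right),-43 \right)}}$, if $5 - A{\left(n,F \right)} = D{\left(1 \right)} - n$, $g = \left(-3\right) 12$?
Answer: $- \frac{3}{5192} \approx -0.00057781$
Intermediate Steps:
$D{\left(j \right)} = - \frac{1}{3}$ ($D{\left(j \right)} = \frac{1}{3} \left(-1\right) = - \frac{1}{3}$)
$g = -36$
$A{\left(n,F \right)} = \frac{16}{3} + n$ ($A{\left(n,F \right)} = 5 - \left(- \frac{1}{3} - n\right) = 5 + \left(\frac{1}{3} + n\right) = \frac{16}{3} + n$)
$\frac{1}{A{\left(\left(g + 8\right) \left(18 + 44\right),-43 \right)}} = \frac{1}{\frac{16}{3} + \left(-36 + 8\right) \left(18 + 44\right)} = \frac{1}{\frac{16}{3} - 1736} = \frac{1}{- \frac{5192}{3}} = - \frac{3}{5192}$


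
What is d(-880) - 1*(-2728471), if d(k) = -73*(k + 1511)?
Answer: 2682408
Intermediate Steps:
d(k) = -110303 - 73*k (d(k) = -73*(1511 + k) = -110303 - 73*k)
d(-880) - 1*(-2728471) = (-110303 - 73*(-880)) - 1*(-2728471) = (-110303 + 64240) + 2728471 = -46063 + 2728471 = 2682408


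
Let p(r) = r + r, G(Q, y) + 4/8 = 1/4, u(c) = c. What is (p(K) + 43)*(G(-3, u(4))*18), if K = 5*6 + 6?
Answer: -1035/2 ≈ -517.50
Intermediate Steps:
K = 36 (K = 30 + 6 = 36)
G(Q, y) = -¼ (G(Q, y) = -½ + 1/4 = -½ + ¼ = -¼)
p(r) = 2*r
(p(K) + 43)*(G(-3, u(4))*18) = (2*36 + 43)*(-¼*18) = (72 + 43)*(-9/2) = 115*(-9/2) = -1035/2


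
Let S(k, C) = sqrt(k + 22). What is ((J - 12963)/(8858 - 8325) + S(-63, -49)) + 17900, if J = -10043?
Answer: 9517694/533 + I*sqrt(41) ≈ 17857.0 + 6.4031*I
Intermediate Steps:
S(k, C) = sqrt(22 + k)
((J - 12963)/(8858 - 8325) + S(-63, -49)) + 17900 = ((-10043 - 12963)/(8858 - 8325) + sqrt(22 - 63)) + 17900 = (-23006/533 + sqrt(-41)) + 17900 = (-23006*1/533 + I*sqrt(41)) + 17900 = (-23006/533 + I*sqrt(41)) + 17900 = 9517694/533 + I*sqrt(41)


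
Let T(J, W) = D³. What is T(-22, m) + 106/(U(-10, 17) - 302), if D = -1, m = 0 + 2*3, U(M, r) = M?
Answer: -209/156 ≈ -1.3397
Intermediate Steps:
m = 6 (m = 0 + 6 = 6)
T(J, W) = -1 (T(J, W) = (-1)³ = -1)
T(-22, m) + 106/(U(-10, 17) - 302) = -1 + 106/(-10 - 302) = -1 + 106/(-312) = -1 + 106*(-1/312) = -1 - 53/156 = -209/156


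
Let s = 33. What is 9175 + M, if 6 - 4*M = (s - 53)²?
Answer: 18153/2 ≈ 9076.5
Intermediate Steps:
M = -197/2 (M = 3/2 - (33 - 53)²/4 = 3/2 - ¼*(-20)² = 3/2 - ¼*400 = 3/2 - 100 = -197/2 ≈ -98.500)
9175 + M = 9175 - 197/2 = 18153/2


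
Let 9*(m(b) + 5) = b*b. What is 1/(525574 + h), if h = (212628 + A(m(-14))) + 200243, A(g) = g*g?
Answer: 81/76036846 ≈ 1.0653e-6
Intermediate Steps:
m(b) = -5 + b²/9 (m(b) = -5 + (b*b)/9 = -5 + b²/9)
A(g) = g²
h = 33465352/81 (h = (212628 + (-5 + (⅑)*(-14)²)²) + 200243 = (212628 + (-5 + (⅑)*196)²) + 200243 = (212628 + (-5 + 196/9)²) + 200243 = (212628 + (151/9)²) + 200243 = (212628 + 22801/81) + 200243 = 17245669/81 + 200243 = 33465352/81 ≈ 4.1315e+5)
1/(525574 + h) = 1/(525574 + 33465352/81) = 1/(76036846/81) = 81/76036846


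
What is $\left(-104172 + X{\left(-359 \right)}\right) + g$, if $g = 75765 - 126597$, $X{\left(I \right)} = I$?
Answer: $-155363$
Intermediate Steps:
$g = -50832$
$\left(-104172 + X{\left(-359 \right)}\right) + g = \left(-104172 - 359\right) - 50832 = -104531 - 50832 = -155363$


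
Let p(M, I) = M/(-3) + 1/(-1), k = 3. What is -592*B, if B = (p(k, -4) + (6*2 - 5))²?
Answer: -14800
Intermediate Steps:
p(M, I) = -1 - M/3 (p(M, I) = M*(-⅓) + 1*(-1) = -M/3 - 1 = -1 - M/3)
B = 25 (B = ((-1 - ⅓*3) + (6*2 - 5))² = ((-1 - 1) + (12 - 5))² = (-2 + 7)² = 5² = 25)
-592*B = -592*25 = -14800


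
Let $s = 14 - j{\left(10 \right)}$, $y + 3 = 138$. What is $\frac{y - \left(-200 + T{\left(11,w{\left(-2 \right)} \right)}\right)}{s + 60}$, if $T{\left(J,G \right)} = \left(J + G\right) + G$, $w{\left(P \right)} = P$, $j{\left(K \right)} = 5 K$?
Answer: $\frac{41}{3} \approx 13.667$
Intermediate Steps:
$y = 135$ ($y = -3 + 138 = 135$)
$s = -36$ ($s = 14 - 5 \cdot 10 = 14 - 50 = -36$)
$T{\left(J,G \right)} = J + 2 G$ ($T{\left(J,G \right)} = \left(G + J\right) + G = J + 2 G$)
$\frac{y - \left(-200 + T{\left(11,w{\left(-2 \right)} \right)}\right)}{s + 60} = \frac{135 + \left(200 - \left(11 + 2 \left(-2\right)\right)\right)}{-36 + 60} = \frac{135 + \left(200 - \left(11 - 4\right)\right)}{24} = \left(135 + \left(200 - 7\right)\right) \frac{1}{24} = \left(135 + 193\right) \frac{1}{24} = 328 \cdot \frac{1}{24} = \frac{41}{3}$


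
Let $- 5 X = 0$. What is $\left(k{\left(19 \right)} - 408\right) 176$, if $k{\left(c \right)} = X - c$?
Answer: $-75152$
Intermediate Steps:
$X = 0$ ($X = \left(- \frac{1}{5}\right) 0 = 0$)
$k{\left(c \right)} = - c$ ($k{\left(c \right)} = 0 - c = - c$)
$\left(k{\left(19 \right)} - 408\right) 176 = \left(\left(-1\right) 19 - 408\right) 176 = \left(-19 - 408\right) 176 = \left(-427\right) 176 = -75152$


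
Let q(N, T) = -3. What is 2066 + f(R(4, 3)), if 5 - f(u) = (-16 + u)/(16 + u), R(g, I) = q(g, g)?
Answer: 26942/13 ≈ 2072.5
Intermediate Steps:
R(g, I) = -3
f(u) = 5 - (-16 + u)/(16 + u)
2066 + f(R(4, 3)) = 2066 + 4*(24 - 3)/(16 - 3) = 2066 + 4*21/13 = 2066 + 4*(1/13)*21 = 2066 + 84/13 = 26942/13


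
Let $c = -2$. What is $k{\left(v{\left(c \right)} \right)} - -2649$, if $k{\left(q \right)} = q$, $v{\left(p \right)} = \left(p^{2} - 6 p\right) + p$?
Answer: $2663$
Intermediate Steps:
$v{\left(p \right)} = p^{2} - 5 p$
$k{\left(v{\left(c \right)} \right)} - -2649 = - 2 \left(-5 - 2\right) - -2649 = \left(-2\right) \left(-7\right) + 2649 = 14 + 2649 = 2663$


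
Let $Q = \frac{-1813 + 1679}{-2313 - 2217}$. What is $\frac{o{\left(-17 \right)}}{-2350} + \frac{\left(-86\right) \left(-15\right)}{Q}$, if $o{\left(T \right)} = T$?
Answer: $\frac{6866348639}{157450} \approx 43610.0$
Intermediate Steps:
$Q = \frac{67}{2265}$ ($Q = - \frac{134}{-4530} = \left(-134\right) \left(- \frac{1}{4530}\right) = \frac{67}{2265} \approx 0.029581$)
$\frac{o{\left(-17 \right)}}{-2350} + \frac{\left(-86\right) \left(-15\right)}{Q} = - \frac{17}{-2350} + \frac{\left(-86\right) \left(-15\right)}{\frac{67}{2265}} = \left(-17\right) \left(- \frac{1}{2350}\right) + 1290 \cdot \frac{2265}{67} = \frac{17}{2350} + \frac{2921850}{67} = \frac{6866348639}{157450}$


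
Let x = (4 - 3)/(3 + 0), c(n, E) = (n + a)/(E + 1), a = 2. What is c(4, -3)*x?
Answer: -1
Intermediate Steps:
c(n, E) = (2 + n)/(1 + E) (c(n, E) = (n + 2)/(E + 1) = (2 + n)/(1 + E))
x = ⅓ (x = 1/3 = 1*(⅓) = ⅓ ≈ 0.33333)
c(4, -3)*x = ((2 + 4)/(1 - 3))*(⅓) = (6/(-2))*(⅓) = -½*6*(⅓) = -3*⅓ = -1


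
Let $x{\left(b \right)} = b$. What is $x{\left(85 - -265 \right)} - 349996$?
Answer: $-349646$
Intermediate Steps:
$x{\left(85 - -265 \right)} - 349996 = \left(85 - -265\right) - 349996 = \left(85 + 265\right) - 349996 = 350 - 349996 = -349646$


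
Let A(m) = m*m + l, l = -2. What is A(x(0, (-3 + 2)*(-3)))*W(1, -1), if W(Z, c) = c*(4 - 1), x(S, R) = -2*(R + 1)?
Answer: -186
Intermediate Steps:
x(S, R) = -2 - 2*R (x(S, R) = -2*(1 + R) = -2 - 2*R)
W(Z, c) = 3*c (W(Z, c) = c*3 = 3*c)
A(m) = -2 + m² (A(m) = m*m - 2 = m² - 2 = -2 + m²)
A(x(0, (-3 + 2)*(-3)))*W(1, -1) = (-2 + (-2 - 2*(-3 + 2)*(-3))²)*(3*(-1)) = (-2 + (-2 - (-2)*(-3))²)*(-3) = (-2 + (-2 - 2*3)²)*(-3) = (-2 + (-2 - 6)²)*(-3) = (-2 + (-8)²)*(-3) = (-2 + 64)*(-3) = 62*(-3) = -186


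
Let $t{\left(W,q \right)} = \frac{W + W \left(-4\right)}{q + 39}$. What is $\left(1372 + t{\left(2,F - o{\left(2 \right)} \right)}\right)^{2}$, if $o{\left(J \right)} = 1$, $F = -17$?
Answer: $\frac{92198404}{49} \approx 1.8816 \cdot 10^{6}$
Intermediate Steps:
$t{\left(W,q \right)} = - \frac{3 W}{39 + q}$ ($t{\left(W,q \right)} = \frac{W - 4 W}{39 + q} = \frac{\left(-3\right) W}{39 + q} = - \frac{3 W}{39 + q}$)
$\left(1372 + t{\left(2,F - o{\left(2 \right)} \right)}\right)^{2} = \left(1372 - \frac{6}{39 - 18}\right)^{2} = \left(1372 - \frac{6}{21}\right)^{2} = \left(1372 - 6 \cdot \frac{1}{21}\right)^{2} = \left(1372 - \frac{2}{7}\right)^{2} = \left(\frac{9602}{7}\right)^{2} = \frac{92198404}{49}$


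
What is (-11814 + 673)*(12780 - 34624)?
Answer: 243364004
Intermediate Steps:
(-11814 + 673)*(12780 - 34624) = -11141*(-21844) = 243364004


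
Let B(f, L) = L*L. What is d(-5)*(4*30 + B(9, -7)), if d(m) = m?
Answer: -845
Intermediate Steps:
B(f, L) = L²
d(-5)*(4*30 + B(9, -7)) = -5*(4*30 + (-7)²) = -5*(120 + 49) = -5*169 = -845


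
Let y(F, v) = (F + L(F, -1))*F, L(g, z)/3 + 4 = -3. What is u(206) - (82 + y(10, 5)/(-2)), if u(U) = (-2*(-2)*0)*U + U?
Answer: 69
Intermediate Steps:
L(g, z) = -21 (L(g, z) = -12 + 3*(-3) = -12 - 9 = -21)
y(F, v) = F*(-21 + F) (y(F, v) = (F - 21)*F = (-21 + F)*F = F*(-21 + F))
u(U) = U (u(U) = (4*0)*U + U = 0*U + U = 0 + U = U)
u(206) - (82 + y(10, 5)/(-2)) = 206 - (82 + (10*(-21 + 10))/(-2)) = 206 - (82 + (10*(-11))*(-1/2)) = 206 - (82 - 110*(-1/2)) = 206 - (82 + 55) = 206 - 1*137 = 206 - 137 = 69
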